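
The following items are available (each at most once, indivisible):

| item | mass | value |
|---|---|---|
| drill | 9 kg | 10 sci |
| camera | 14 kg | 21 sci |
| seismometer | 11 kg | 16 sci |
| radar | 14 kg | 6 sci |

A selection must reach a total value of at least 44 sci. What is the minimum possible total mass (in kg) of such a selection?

Subsets with value ≥ 44, sorted by total mass:
- drill+camera+seismometer: mass 34, value 47
- drill+camera+seismometer+radar: mass 48, value 53
Minimum mass: 34 kg.

34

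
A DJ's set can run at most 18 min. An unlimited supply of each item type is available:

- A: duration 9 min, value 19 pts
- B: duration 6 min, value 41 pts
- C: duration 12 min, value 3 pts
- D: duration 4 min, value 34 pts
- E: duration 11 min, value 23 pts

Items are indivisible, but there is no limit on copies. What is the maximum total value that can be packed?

Best value-per-unit is D at 34/4; filling with it alone gives 4×34 = 136.
Optimal mix: 1×B + 3×D → duration 18, value 143.

143 pts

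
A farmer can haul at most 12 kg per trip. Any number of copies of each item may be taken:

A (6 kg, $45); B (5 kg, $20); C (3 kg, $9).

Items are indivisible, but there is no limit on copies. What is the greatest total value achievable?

Best value-per-unit is A at 45/6, and filling with it alone uses weight 2×6=12. No mix of the others beats 2×45 = 90.

$90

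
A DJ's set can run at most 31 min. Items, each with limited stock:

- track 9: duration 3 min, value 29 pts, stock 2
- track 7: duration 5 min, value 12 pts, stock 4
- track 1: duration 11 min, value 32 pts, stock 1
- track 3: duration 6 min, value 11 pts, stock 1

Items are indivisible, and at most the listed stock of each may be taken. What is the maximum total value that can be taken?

Best selections within duration 31 and stock limits:
- 2×track 9 + 2×track 7 + 1×track 1: duration 27, value 114
- 2×track 9 + 1×track 7 + 1×track 1 + 1×track 3: duration 28, value 113
- 2×track 9 + 4×track 7: duration 26, value 106
Best: 114 pts.

114 pts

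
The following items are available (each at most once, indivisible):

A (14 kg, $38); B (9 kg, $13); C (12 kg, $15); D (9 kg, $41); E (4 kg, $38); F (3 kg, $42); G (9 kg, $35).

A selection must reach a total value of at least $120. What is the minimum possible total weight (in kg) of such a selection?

Subsets with value ≥ 120, sorted by total weight:
- D+E+F: weight 16, value 121
- D+E+F+G: weight 25, value 156
Minimum weight: 16 kg.

16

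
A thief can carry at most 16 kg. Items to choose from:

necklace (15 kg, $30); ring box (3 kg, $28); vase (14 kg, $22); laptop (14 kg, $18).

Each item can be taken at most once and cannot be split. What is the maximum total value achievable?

$30

Check high-value combinations within 16 kg:
- necklace: weight 15, value 30
- ring box: weight 3, value 28
- vase: weight 14, value 22
- laptop: weight 14, value 18
Best: $30.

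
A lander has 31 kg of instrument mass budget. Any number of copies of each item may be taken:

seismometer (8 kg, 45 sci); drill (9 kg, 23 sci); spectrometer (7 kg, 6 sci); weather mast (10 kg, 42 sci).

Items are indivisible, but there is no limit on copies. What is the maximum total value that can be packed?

141 sci

Best value-per-unit is seismometer at 45/8; filling with it alone gives 3×45 = 135.
Optimal mix: 3×seismometer + 1×spectrometer → mass 31, value 141.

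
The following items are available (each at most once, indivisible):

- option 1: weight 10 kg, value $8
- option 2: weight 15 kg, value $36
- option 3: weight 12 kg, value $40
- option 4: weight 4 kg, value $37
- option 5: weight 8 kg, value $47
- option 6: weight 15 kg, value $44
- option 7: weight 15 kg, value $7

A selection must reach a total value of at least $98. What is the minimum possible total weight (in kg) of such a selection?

Subsets with value ≥ 98, sorted by total weight:
- option 3+option 4+option 5: weight 24, value 124
- option 4+option 5+option 6: weight 27, value 128
- option 2+option 4+option 5: weight 27, value 120
- option 3+option 4+option 6: weight 31, value 121
Minimum weight: 24 kg.

24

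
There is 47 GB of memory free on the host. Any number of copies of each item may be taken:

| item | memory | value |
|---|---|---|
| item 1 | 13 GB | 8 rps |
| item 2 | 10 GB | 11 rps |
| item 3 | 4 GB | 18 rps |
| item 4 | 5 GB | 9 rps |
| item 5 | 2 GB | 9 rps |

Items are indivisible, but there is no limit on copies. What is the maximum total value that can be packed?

Best value-per-unit is item 3 at 18/4; filling with it alone gives 11×18 = 198.
Optimal mix: 11×item 3 + 1×item 5 → memory 46, value 207.

207 rps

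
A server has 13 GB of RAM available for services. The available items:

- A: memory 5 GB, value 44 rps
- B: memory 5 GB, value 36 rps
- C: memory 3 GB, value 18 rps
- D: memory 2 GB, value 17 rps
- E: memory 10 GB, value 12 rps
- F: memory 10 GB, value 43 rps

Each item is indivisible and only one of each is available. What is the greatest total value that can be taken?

Check high-value combinations within 13 GB:
- A+B+C: memory 5+5+3=13, value 44+36+18=98
- A+B+D: memory 5+5+2=12, value 44+36+17=97
- A+B: memory 5+5=10, value 44+36=80
Best: 98 rps.

98 rps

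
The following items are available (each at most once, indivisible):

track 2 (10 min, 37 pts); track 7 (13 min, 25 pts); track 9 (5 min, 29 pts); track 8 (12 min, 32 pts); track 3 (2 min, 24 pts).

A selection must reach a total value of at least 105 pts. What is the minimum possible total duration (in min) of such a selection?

29

Subsets with value ≥ 105, sorted by total duration:
- track 2+track 9+track 8+track 3: duration 29, value 122
- track 2+track 7+track 9+track 3: duration 30, value 115
- track 7+track 9+track 8+track 3: duration 32, value 110
Minimum duration: 29 min.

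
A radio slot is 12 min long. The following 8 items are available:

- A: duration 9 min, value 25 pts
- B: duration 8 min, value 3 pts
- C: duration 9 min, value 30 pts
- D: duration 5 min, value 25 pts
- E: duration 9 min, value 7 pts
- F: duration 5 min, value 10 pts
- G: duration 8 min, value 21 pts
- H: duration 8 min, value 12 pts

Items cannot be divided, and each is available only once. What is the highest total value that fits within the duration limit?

This is a 0/1 knapsack; check combinations near the capacity.
- D+F: duration 5+5=10, value 25+10=35
- C: duration 9, value 30
- D: duration 5, value 25
- A: duration 9, value 25
Best: 35 pts.

35 pts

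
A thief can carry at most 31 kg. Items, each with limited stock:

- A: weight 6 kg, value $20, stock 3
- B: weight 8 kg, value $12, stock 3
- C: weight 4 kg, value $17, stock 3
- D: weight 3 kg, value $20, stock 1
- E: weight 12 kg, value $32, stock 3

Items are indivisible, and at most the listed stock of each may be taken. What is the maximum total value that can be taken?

Best selections within weight 31 and stock limits:
- 3×A + 2×C + 1×D: weight 29, value 114
- 2×A + 3×C + 1×D: weight 27, value 111
- 3×A + 3×C: weight 30, value 111
Best: $114.

$114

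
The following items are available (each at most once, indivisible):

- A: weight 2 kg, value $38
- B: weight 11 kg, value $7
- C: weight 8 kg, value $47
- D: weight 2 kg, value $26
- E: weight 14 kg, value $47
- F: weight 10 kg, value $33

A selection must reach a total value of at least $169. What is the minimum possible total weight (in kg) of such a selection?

Subsets with value ≥ 169, sorted by total weight:
- A+C+D+E+F: weight 36, value 191
- A+B+C+E+F: weight 45, value 172
- A+B+C+D+E+F: weight 47, value 198
Minimum weight: 36 kg.

36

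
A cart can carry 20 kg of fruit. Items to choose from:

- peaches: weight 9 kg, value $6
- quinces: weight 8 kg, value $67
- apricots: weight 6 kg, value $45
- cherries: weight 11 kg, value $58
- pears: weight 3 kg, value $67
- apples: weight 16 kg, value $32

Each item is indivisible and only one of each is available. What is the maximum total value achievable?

$179

Check high-value combinations within 20 kg:
- quinces+apricots+pears: weight 8+6+3=17, value 67+45+67=179
- apricots+cherries+pears: weight 6+11+3=20, value 45+58+67=170
- peaches+quinces+pears: weight 9+8+3=20, value 6+67+67=140
Best: $179.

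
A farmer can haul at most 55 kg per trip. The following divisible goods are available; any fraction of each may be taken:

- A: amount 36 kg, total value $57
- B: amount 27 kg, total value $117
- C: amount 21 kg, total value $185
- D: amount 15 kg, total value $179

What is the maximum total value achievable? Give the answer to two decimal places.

446.33

Take in order of value per unit:
- D (179/15 per unit): all 15 → value 179, running total 179.00
- C (185/21 per unit): all 21 → value 185, running total 364.00
- B (117/27 per unit): 19 of 27 → value 19×117/27 = 82.3333, running total 446.33
Total 446.33.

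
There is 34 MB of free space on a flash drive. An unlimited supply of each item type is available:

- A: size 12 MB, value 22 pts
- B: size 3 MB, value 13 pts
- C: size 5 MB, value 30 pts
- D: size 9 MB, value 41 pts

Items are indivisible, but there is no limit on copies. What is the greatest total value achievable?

Best value-per-unit is C at 30/5; filling with it alone gives 6×30 = 180.
Optimal mix: 1×B + 6×C → size 33, value 193.

193 pts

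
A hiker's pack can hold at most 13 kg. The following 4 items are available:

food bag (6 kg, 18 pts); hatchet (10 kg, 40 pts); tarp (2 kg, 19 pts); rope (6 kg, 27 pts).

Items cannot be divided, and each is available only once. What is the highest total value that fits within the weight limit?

Check high-value combinations within 13 kg:
- hatchet+tarp: weight 10+2=12, value 40+19=59
- tarp+rope: weight 2+6=8, value 19+27=46
- food bag+rope: weight 6+6=12, value 18+27=45
Best: 59 pts.

59 pts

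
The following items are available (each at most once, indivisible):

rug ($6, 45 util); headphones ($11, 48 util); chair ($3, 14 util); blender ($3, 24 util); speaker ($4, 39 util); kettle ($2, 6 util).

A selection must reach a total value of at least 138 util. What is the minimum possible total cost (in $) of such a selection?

Subsets with value ≥ 138, sorted by total cost:
- rug+headphones+speaker+kettle: cost 23, value 138
- rug+headphones+blender+speaker: cost 24, value 156
- rug+headphones+chair+speaker: cost 24, value 146
Minimum cost: 23 $.

23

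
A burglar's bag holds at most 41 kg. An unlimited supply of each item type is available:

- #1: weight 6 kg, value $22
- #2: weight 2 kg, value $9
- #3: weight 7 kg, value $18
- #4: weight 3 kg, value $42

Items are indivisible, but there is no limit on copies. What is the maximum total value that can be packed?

$555

Best value-per-unit is #4 at 42/3; filling with it alone gives 13×42 = 546.
Optimal mix: 1×#2 + 13×#4 → weight 41, value 555.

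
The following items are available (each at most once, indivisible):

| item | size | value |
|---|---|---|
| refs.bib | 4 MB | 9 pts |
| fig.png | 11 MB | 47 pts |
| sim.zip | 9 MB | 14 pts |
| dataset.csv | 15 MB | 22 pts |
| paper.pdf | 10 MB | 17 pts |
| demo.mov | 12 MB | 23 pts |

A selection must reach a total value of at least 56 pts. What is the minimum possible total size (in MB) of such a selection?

15

Subsets with value ≥ 56, sorted by total size:
- refs.bib+fig.png: size 15, value 56
- fig.png+sim.zip: size 20, value 61
- fig.png+paper.pdf: size 21, value 64
- fig.png+demo.mov: size 23, value 70
Minimum size: 15 MB.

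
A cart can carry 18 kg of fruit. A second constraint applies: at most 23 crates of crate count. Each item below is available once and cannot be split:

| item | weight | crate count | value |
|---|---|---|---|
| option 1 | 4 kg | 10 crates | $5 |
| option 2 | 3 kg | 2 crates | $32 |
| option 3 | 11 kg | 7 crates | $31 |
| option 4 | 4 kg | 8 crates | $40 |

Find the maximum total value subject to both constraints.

$103

Feasible sets respecting both limits:
- option 2+option 3+option 4: weight 18, crate count 17, value 103
- option 1+option 2+option 4: weight 11, crate count 20, value 77
- option 2+option 4: weight 7, crate count 10, value 72
Best: $103.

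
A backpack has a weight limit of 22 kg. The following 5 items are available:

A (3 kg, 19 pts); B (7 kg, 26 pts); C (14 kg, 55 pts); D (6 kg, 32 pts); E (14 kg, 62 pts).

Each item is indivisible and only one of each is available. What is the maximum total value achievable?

This is a 0/1 knapsack; check combinations near the capacity.
- D+E: weight 6+14=20, value 32+62=94
- B+E: weight 7+14=21, value 26+62=88
- C+D: weight 14+6=20, value 55+32=87
- A+E: weight 3+14=17, value 19+62=81
Best: 94 pts.

94 pts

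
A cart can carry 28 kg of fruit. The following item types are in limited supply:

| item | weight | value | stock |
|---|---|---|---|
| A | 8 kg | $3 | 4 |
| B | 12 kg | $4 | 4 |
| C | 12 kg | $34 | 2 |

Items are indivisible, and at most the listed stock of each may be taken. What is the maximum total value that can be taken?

$68

Top feasible selections:
- 2×C: weight 24, value 68
- 2×A + 1×C: weight 28, value 40
- 1×B + 1×C: weight 24, value 38
- 1×A + 1×C: weight 20, value 37
Best: $68.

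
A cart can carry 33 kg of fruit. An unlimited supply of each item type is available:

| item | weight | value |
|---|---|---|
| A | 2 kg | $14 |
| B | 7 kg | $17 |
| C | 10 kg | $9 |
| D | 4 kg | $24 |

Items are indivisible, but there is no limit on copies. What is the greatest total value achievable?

Best value-per-unit is A at 14/2, and filling with it alone uses weight 16×2=32. No mix of the others beats 16×14 = 224.

$224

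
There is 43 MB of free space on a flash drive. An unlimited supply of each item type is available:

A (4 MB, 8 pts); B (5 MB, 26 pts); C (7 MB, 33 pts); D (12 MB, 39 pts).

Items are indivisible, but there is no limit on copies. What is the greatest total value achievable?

215 pts

Best value-per-unit is B at 26/5; filling with it alone gives 8×26 = 208.
Optimal mix: 7×B + 1×C → size 42, value 215.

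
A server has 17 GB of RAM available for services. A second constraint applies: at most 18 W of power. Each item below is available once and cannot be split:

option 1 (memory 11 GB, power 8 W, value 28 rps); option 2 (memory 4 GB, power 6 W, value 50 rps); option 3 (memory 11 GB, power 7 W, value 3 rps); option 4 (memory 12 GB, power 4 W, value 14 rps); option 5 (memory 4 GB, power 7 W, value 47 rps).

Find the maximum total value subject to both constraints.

97 rps

Feasible sets respecting both limits:
- option 2+option 5: memory 8, power 13, value 97
- option 1+option 2: memory 15, power 14, value 78
- option 1+option 5: memory 15, power 15, value 75
Best: 97 rps.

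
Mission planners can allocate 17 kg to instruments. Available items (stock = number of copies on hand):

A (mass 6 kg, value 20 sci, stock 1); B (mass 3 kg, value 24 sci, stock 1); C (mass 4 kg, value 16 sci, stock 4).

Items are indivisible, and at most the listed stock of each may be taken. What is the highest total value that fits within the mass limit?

76 sci

Top feasible selections:
- 1×A + 1×B + 2×C: mass 17, value 76
- 1×B + 3×C: mass 15, value 72
- 4×C: mass 16, value 64
Best: 76 sci.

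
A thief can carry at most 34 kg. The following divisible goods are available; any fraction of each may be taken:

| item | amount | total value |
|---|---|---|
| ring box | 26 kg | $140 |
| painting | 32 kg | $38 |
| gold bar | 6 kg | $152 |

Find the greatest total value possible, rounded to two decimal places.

Take in order of value per unit:
- gold bar (152/6 per unit): all 6 → value 152, running total 152.00
- ring box (140/26 per unit): all 26 → value 140, running total 292.00
- painting (38/32 per unit): 2 of 32 → value 2×38/32 = 2.3750, running total 294.38
Total 294.38.

294.38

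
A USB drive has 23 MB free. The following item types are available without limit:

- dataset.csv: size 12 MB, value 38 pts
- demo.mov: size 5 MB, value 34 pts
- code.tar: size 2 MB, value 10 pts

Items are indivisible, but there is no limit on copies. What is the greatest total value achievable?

Best value-per-unit is demo.mov at 34/5; filling with it alone gives 4×34 = 136.
Optimal mix: 4×demo.mov + 1×code.tar → size 22, value 146.

146 pts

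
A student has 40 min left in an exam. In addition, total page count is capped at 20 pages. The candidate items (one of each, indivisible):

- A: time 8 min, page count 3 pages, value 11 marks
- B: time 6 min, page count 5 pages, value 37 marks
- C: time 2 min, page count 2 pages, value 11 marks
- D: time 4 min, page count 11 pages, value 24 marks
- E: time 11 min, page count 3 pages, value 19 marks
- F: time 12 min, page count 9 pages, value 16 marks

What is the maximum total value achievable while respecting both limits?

83 marks

Feasible sets respecting both limits:
- A+B+E+F: time 37, page count 20, value 83
- B+C+E+F: time 31, page count 19, value 83
- B+D+E: time 21, page count 19, value 80
- A+B+C+E: time 27, page count 13, value 78
Best: 83 marks.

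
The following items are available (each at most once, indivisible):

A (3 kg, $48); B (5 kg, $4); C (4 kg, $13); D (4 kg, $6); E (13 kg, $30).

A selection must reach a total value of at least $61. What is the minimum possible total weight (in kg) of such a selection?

7

Subsets with value ≥ 61, sorted by total weight:
- A+C: weight 7, value 61
- A+C+D: weight 11, value 67
Minimum weight: 7 kg.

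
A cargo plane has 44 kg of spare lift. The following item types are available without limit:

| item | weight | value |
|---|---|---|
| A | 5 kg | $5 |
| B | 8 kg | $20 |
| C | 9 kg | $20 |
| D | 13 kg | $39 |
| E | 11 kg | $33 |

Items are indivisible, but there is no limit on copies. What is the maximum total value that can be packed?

$132

Best value-per-unit is D at 39/13; filling with it alone gives 3×39 = 117.
Optimal mix: 4×E → weight 44, value 132.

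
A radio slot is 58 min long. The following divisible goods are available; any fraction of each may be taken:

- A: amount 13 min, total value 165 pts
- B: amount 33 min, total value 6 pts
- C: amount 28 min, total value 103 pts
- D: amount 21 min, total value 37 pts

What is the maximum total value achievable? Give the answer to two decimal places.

Take in order of value per unit:
- A (165/13 per unit): all 13 → value 165, running total 165.00
- C (103/28 per unit): all 28 → value 103, running total 268.00
- D (37/21 per unit): 17 of 21 → value 17×37/21 = 29.9524, running total 297.95
Total 297.95.

297.95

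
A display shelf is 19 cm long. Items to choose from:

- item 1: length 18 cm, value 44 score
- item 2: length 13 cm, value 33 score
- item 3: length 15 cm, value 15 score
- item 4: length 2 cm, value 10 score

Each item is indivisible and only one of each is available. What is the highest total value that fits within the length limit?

Check high-value combinations within 19 cm:
- item 1: length 18, value 44
- item 2+item 4: length 13+2=15, value 33+10=43
- item 2: length 13, value 33
Best: 44 score.

44 score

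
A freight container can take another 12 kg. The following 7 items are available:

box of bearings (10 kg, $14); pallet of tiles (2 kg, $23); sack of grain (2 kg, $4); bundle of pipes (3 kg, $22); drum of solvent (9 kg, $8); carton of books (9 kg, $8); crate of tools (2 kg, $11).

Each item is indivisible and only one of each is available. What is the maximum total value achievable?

$60

Check high-value combinations within 12 kg:
- pallet of tiles+sack of grain+bundle of pipes+crate of tools: weight 2+2+3+2=9, value 23+4+22+11=60
- pallet of tiles+bundle of pipes+crate of tools: weight 2+3+2=7, value 23+22+11=56
- pallet of tiles+sack of grain+bundle of pipes: weight 2+2+3=7, value 23+4+22=49
- pallet of tiles+bundle of pipes: weight 2+3=5, value 23+22=45
- pallet of tiles+sack of grain+crate of tools: weight 2+2+2=6, value 23+4+11=38
Best: $60.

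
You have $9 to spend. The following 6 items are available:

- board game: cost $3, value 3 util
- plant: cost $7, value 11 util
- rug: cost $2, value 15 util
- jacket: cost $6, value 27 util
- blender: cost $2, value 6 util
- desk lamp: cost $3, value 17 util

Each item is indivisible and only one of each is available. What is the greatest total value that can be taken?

Check high-value combinations within $9:
- jacket+desk lamp: cost 6+3=9, value 27+17=44
- rug+jacket: cost 2+6=8, value 15+27=42
- rug+blender+desk lamp: cost 2+2+3=7, value 15+6+17=38
- board game+rug+desk lamp: cost 3+2+3=8, value 3+15+17=35
Best: 44 util.

44 util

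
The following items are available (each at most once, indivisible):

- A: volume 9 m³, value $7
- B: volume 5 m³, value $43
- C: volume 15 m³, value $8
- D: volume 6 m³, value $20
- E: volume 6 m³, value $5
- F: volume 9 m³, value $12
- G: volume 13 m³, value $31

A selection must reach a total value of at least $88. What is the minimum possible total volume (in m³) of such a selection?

24

Subsets with value ≥ 88, sorted by total volume:
- B+D+G: volume 24, value 94
- B+D+E+G: volume 30, value 99
Minimum volume: 24 m³.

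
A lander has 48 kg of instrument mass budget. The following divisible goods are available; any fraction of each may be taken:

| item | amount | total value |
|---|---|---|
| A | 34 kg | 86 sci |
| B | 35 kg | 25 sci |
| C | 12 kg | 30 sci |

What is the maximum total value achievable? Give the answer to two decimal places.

117.43

Take in order of value per unit:
- A (86/34 per unit): all 34 → value 86, running total 86.00
- C (30/12 per unit): all 12 → value 30, running total 116.00
- B (25/35 per unit): 2 of 35 → value 2×25/35 = 1.4286, running total 117.43
Total 117.43.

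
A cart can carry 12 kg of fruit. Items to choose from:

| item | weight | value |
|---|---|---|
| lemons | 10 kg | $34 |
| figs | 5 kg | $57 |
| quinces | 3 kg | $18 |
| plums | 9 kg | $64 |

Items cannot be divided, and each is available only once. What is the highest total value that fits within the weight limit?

Check high-value combinations within 12 kg:
- quinces+plums: weight 3+9=12, value 18+64=82
- figs+quinces: weight 5+3=8, value 57+18=75
- plums: weight 9, value 64
Best: $82.

$82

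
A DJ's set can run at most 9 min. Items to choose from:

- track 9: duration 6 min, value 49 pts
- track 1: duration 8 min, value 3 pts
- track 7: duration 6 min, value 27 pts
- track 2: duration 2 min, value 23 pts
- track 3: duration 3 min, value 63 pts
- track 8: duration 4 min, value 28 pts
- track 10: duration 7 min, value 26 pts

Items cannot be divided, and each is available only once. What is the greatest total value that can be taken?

This is a 0/1 knapsack; check combinations near the capacity.
- track 2+track 3+track 8: duration 2+3+4=9, value 23+63+28=114
- track 9+track 3: duration 6+3=9, value 49+63=112
- track 3+track 8: duration 3+4=7, value 63+28=91
- track 7+track 3: duration 6+3=9, value 27+63=90
- track 2+track 3: duration 2+3=5, value 23+63=86
Best: 114 pts.

114 pts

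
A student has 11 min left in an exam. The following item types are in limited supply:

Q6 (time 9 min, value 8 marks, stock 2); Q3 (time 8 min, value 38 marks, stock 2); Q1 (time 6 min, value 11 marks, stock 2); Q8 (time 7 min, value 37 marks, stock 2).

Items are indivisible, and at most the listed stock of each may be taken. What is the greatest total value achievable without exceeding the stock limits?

38 marks

Top feasible selections:
- 1×Q3: time 8, value 38
- 1×Q8: time 7, value 37
Best: 38 marks.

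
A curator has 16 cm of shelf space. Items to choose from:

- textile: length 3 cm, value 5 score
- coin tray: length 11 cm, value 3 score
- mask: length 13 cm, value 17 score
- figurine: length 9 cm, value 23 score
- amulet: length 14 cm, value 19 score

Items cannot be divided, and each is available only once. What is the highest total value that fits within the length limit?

Check high-value combinations within 16 cm:
- textile+figurine: length 3+9=12, value 5+23=28
- figurine: length 9, value 23
- textile+mask: length 3+13=16, value 5+17=22
- amulet: length 14, value 19
- mask: length 13, value 17
Best: 28 score.

28 score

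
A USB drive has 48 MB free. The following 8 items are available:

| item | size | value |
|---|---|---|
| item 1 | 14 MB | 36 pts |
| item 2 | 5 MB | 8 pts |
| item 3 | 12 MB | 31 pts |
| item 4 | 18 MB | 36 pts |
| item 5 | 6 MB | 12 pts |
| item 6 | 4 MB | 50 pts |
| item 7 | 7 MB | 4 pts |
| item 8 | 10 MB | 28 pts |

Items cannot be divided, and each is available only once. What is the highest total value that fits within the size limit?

Check high-value combinations within 48 MB:
- item 1+item 3+item 5+item 6+item 8: size 14+12+6+4+10=46, value 36+31+12+50+28=157
- item 1+item 2+item 3+item 6+item 8: size 14+5+12+4+10=45, value 36+8+31+50+28=153
- item 1+item 3+item 4+item 6: size 14+12+18+4=48, value 36+31+36+50=153
- item 1+item 4+item 6+item 8: size 14+18+4+10=46, value 36+36+50+28=150
Best: 157 pts.

157 pts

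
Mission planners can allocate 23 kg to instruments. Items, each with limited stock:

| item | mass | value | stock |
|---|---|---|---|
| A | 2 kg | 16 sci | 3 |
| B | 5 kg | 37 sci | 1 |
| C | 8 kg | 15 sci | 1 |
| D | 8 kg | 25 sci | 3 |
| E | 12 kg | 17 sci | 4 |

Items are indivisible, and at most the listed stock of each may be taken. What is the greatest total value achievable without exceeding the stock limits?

110 sci

Best selections within mass 23 and stock limits:
- 3×A + 1×B + 1×D: mass 19, value 110
- 1×A + 1×B + 2×D: mass 23, value 103
Best: 110 sci.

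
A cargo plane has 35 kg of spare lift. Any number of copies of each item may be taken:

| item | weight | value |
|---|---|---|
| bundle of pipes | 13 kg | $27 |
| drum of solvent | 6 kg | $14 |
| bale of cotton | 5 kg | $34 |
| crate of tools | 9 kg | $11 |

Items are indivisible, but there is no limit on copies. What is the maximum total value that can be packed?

$238

Best value-per-unit is bale of cotton at 34/5, and filling with it alone uses weight 7×5=35. No mix of the others beats 7×34 = 238.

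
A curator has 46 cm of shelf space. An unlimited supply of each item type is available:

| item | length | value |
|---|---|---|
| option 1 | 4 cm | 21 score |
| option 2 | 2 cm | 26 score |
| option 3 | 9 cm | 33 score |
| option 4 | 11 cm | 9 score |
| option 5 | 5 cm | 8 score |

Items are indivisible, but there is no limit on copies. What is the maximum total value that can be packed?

Best value-per-unit is option 2 at 26/2, and filling with it alone uses length 23×2=46. No mix of the others beats 23×26 = 598.

598 score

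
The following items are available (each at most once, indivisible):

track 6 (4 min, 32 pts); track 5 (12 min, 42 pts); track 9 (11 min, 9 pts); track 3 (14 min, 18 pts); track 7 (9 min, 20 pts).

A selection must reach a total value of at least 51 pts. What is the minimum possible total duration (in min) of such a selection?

13

Subsets with value ≥ 51, sorted by total duration:
- track 6+track 7: duration 13, value 52
- track 6+track 5: duration 16, value 74
Minimum duration: 13 min.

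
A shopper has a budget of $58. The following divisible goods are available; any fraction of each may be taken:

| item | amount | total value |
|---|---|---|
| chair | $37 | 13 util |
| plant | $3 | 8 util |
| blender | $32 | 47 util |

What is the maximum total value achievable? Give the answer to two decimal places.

63.08

Take in order of value per unit:
- plant (8/3 per unit): all 3 → value 8, running total 8.00
- blender (47/32 per unit): all 32 → value 47, running total 55.00
- chair (13/37 per unit): 23 of 37 → value 23×13/37 = 8.0811, running total 63.08
Total 63.08.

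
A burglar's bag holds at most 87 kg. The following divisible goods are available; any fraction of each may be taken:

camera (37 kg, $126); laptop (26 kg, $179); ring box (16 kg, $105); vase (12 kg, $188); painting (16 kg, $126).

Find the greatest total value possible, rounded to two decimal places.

655.89

Take in order of value per unit:
- vase (188/12 per unit): all 12 → value 188, running total 188.00
- painting (126/16 per unit): all 16 → value 126, running total 314.00
- laptop (179/26 per unit): all 26 → value 179, running total 493.00
- ring box (105/16 per unit): all 16 → value 105, running total 598.00
- camera (126/37 per unit): 17 of 37 → value 17×126/37 = 57.8919, running total 655.89
Total 655.89.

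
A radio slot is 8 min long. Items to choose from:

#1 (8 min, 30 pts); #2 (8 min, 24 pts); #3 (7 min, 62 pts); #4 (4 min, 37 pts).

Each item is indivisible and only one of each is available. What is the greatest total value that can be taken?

62 pts

Check high-value combinations within 8 min:
- #3: duration 7, value 62
- #4: duration 4, value 37
- #1: duration 8, value 30
Best: 62 pts.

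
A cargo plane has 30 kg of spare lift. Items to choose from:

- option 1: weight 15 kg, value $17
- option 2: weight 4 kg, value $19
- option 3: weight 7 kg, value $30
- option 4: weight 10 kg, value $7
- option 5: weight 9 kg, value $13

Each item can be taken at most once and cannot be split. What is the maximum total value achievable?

Check high-value combinations within 30 kg:
- option 2+option 3+option 4+option 5: weight 4+7+10+9=30, value 19+30+7+13=69
- option 1+option 2+option 3: weight 15+4+7=26, value 17+19+30=66
- option 2+option 3+option 5: weight 4+7+9=20, value 19+30+13=62
- option 2+option 3+option 4: weight 4+7+10=21, value 19+30+7=56
Best: $69.

$69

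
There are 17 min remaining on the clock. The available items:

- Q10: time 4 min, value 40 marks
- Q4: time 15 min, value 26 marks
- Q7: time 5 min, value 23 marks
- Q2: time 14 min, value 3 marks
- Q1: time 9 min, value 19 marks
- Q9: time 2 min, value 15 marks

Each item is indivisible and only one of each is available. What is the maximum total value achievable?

Check high-value combinations within 17 min:
- Q10+Q7+Q9: time 4+5+2=11, value 40+23+15=78
- Q10+Q1+Q9: time 4+9+2=15, value 40+19+15=74
- Q10+Q7: time 4+5=9, value 40+23=63
- Q10+Q1: time 4+9=13, value 40+19=59
- Q7+Q1+Q9: time 5+9+2=16, value 23+19+15=57
Best: 78 marks.

78 marks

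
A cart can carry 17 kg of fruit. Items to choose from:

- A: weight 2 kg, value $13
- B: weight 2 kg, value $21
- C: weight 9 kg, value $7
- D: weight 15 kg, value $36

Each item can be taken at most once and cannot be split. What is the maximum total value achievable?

Check high-value combinations within 17 kg:
- B+D: weight 2+15=17, value 21+36=57
- A+D: weight 2+15=17, value 13+36=49
- A+B+C: weight 2+2+9=13, value 13+21+7=41
Best: $57.

$57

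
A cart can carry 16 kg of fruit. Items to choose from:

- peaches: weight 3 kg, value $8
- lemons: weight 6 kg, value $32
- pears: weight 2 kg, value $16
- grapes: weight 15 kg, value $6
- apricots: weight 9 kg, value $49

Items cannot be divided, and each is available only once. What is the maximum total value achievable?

Check high-value combinations within 16 kg:
- lemons+apricots: weight 6+9=15, value 32+49=81
- peaches+pears+apricots: weight 3+2+9=14, value 8+16+49=73
- pears+apricots: weight 2+9=11, value 16+49=65
- peaches+apricots: weight 3+9=12, value 8+49=57
Best: $81.

$81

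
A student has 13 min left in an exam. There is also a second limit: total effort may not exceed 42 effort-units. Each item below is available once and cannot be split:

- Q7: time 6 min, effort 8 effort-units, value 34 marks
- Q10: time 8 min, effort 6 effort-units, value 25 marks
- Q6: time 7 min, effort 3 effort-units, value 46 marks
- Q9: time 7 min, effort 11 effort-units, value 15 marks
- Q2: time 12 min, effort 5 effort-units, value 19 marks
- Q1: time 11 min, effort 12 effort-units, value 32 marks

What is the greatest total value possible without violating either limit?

Feasible sets respecting both limits:
- Q7+Q6: time 13, effort 11, value 80
- Q7+Q9: time 13, effort 19, value 49
- Q6: time 7, effort 3, value 46
Best: 80 marks.

80 marks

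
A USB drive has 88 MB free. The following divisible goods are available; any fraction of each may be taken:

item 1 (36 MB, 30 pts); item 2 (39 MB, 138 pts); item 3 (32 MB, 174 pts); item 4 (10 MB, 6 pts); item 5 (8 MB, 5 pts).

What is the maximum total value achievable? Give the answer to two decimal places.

326.17

Take in order of value per unit:
- item 3 (174/32 per unit): all 32 → value 174, running total 174.00
- item 2 (138/39 per unit): all 39 → value 138, running total 312.00
- item 1 (30/36 per unit): 17 of 36 → value 17×30/36 = 14.1667, running total 326.17
Total 326.17.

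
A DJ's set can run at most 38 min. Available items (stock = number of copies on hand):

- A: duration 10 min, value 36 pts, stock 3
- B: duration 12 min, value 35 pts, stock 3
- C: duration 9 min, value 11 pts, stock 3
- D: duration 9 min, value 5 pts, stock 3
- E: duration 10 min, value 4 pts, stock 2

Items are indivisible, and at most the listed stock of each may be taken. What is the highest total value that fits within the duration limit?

108 pts

Top feasible selections:
- 3×A: duration 30, value 108
- 2×A + 1×B: duration 32, value 107
- 1×A + 2×B: duration 34, value 106
Best: 108 pts.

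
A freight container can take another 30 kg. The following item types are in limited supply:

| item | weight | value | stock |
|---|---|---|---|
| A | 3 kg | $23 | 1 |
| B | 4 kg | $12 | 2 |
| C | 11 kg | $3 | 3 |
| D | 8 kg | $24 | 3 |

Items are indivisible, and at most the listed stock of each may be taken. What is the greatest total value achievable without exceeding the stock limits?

Best selections within weight 30 and stock limits:
- 1×A + 3×D: weight 27, value 95
- 1×A + 2×B + 2×D: weight 27, value 95
- 1×B + 3×D: weight 28, value 84
Best: $95.

$95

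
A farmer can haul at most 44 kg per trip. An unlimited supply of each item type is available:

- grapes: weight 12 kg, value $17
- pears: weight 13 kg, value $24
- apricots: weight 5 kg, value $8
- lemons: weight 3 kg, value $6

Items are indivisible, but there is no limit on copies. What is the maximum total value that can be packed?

Best value-per-unit is lemons at 6/3; filling with it alone gives 14×6 = 84.
Optimal mix: 1×apricots + 13×lemons → weight 44, value 86.

$86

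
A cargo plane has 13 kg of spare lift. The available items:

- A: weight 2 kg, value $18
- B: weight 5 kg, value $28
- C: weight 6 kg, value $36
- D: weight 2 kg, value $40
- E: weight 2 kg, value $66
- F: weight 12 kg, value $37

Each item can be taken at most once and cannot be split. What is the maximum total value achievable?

Check high-value combinations within 13 kg:
- A+C+D+E: weight 2+6+2+2=12, value 18+36+40+66=160
- A+B+D+E: weight 2+5+2+2=11, value 18+28+40+66=152
- C+D+E: weight 6+2+2=10, value 36+40+66=142
- B+D+E: weight 5+2+2=9, value 28+40+66=134
Best: $160.

$160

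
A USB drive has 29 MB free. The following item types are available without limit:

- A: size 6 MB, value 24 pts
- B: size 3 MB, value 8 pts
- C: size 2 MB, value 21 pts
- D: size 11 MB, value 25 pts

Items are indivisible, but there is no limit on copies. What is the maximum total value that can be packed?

294 pts

Best value-per-unit is C at 21/2, and filling with it alone uses size 14×2=28. No mix of the others beats 14×21 = 294.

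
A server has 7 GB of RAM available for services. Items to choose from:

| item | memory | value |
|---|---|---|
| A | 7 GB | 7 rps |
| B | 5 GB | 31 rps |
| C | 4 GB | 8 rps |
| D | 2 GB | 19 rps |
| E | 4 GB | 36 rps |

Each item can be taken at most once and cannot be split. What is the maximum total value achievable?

55 rps

Check high-value combinations within 7 GB:
- D+E: memory 2+4=6, value 19+36=55
- B+D: memory 5+2=7, value 31+19=50
- E: memory 4, value 36
Best: 55 rps.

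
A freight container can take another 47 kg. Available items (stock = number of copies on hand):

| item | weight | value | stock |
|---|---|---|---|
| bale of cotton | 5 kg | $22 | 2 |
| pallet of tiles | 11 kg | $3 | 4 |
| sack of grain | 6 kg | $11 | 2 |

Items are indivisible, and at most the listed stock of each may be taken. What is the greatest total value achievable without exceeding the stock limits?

$72

Best selections within weight 47 and stock limits:
- 2×bale of cotton + 2×pallet of tiles + 2×sack of grain: weight 44, value 72
- 2×bale of cotton + 1×pallet of tiles + 2×sack of grain: weight 33, value 69
- 2×bale of cotton + 2×sack of grain: weight 22, value 66
- 2×bale of cotton + 2×pallet of tiles + 1×sack of grain: weight 38, value 61
Best: $72.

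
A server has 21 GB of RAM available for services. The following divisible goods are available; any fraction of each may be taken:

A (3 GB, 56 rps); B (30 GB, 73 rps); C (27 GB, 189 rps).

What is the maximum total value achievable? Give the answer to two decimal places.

Take in order of value per unit:
- A (56/3 per unit): all 3 → value 56, running total 56.00
- C (189/27 per unit): 18 of 27 → value 18×189/27 = 126.0000, running total 182.00
Total 182.00.

182.00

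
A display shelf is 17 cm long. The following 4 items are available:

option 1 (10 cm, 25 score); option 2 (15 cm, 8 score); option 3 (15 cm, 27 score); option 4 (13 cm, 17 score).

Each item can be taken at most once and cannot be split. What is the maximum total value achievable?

27 score

Check high-value combinations within 17 cm:
- option 3: length 15, value 27
- option 1: length 10, value 25
- option 4: length 13, value 17
- option 2: length 15, value 8
Best: 27 score.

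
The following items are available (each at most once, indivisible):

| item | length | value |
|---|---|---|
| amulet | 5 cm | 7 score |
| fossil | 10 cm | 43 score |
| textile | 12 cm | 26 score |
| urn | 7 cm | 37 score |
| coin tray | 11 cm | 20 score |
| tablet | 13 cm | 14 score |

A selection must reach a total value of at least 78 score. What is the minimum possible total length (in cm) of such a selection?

Subsets with value ≥ 78, sorted by total length:
- fossil+urn: length 17, value 80
- amulet+fossil+urn: length 22, value 87
- fossil+urn+coin tray: length 28, value 100
- fossil+textile+urn: length 29, value 106
Minimum length: 17 cm.

17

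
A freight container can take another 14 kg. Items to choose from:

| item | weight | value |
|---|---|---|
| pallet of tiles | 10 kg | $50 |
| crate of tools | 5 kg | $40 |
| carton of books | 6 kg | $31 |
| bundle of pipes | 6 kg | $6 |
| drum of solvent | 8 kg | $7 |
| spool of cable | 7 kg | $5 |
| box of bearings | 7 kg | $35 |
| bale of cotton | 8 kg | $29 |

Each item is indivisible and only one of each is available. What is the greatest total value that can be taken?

$75

Check high-value combinations within 14 kg:
- crate of tools+box of bearings: weight 5+7=12, value 40+35=75
- crate of tools+carton of books: weight 5+6=11, value 40+31=71
- crate of tools+bale of cotton: weight 5+8=13, value 40+29=69
Best: $75.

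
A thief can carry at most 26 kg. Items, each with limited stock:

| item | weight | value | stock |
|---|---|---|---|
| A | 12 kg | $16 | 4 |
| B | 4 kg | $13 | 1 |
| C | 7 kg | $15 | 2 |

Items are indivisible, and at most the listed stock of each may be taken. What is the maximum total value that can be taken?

Top feasible selections:
- 1×A + 2×C: weight 26, value 46
- 1×A + 1×B + 1×C: weight 23, value 44
Best: $46.

$46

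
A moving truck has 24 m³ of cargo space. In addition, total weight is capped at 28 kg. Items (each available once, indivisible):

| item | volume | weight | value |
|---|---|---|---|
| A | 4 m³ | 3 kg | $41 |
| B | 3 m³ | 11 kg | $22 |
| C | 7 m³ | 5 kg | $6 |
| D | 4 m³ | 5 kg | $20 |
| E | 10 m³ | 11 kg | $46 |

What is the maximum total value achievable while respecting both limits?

$109

Feasible sets respecting both limits:
- A+B+E: volume 17, weight 25, value 109
- A+D+E: volume 18, weight 19, value 107
- A+C+E: volume 21, weight 19, value 93
- A+B+C+D: volume 18, weight 24, value 89
Best: $109.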